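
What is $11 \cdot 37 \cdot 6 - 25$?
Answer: $2417$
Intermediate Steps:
$11 \cdot 37 \cdot 6 - 25 = 11 \cdot 222 - 25 = 2442 - 25 = 2417$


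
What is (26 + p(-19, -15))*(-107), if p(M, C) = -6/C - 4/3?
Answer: -40232/15 ≈ -2682.1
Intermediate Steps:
p(M, C) = -4/3 - 6/C (p(M, C) = -6/C - 4*⅓ = -6/C - 4/3 = -4/3 - 6/C)
(26 + p(-19, -15))*(-107) = (26 + (-4/3 - 6/(-15)))*(-107) = (26 + (-4/3 - 6*(-1/15)))*(-107) = (26 + (-4/3 + ⅖))*(-107) = (26 - 14/15)*(-107) = (376/15)*(-107) = -40232/15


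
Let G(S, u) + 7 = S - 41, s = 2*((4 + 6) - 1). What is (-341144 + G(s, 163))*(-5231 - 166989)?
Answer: 58756986280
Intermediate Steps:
s = 18 (s = 2*(10 - 1) = 2*9 = 18)
G(S, u) = -48 + S (G(S, u) = -7 + (S - 41) = -7 + (-41 + S) = -48 + S)
(-341144 + G(s, 163))*(-5231 - 166989) = (-341144 + (-48 + 18))*(-5231 - 166989) = (-341144 - 30)*(-172220) = -341174*(-172220) = 58756986280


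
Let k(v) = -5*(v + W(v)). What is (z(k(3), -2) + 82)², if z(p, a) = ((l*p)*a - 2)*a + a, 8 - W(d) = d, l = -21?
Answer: 11861136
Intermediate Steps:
W(d) = 8 - d
k(v) = -40 (k(v) = -5*(v + (8 - v)) = -5*8 = -40)
z(p, a) = a + a*(-2 - 21*a*p) (z(p, a) = ((-21*p)*a - 2)*a + a = (-21*a*p - 2)*a + a = (-2 - 21*a*p)*a + a = a*(-2 - 21*a*p) + a = a + a*(-2 - 21*a*p))
(z(k(3), -2) + 82)² = (-2*(-1 - 21*(-2)*(-40)) + 82)² = (-2*(-1 - 1680) + 82)² = (-2*(-1681) + 82)² = (3362 + 82)² = 3444² = 11861136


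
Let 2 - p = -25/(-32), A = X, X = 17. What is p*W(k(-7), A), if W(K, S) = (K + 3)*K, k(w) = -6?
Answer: 351/16 ≈ 21.938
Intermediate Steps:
A = 17
p = 39/32 (p = 2 - (-25)/(-32) = 2 - (-25)*(-1)/32 = 2 - 1*25/32 = 2 - 25/32 = 39/32 ≈ 1.2188)
W(K, S) = K*(3 + K) (W(K, S) = (3 + K)*K = K*(3 + K))
p*W(k(-7), A) = 39*(-6*(3 - 6))/32 = 39*(-6*(-3))/32 = (39/32)*18 = 351/16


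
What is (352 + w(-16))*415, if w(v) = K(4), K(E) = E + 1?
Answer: 148155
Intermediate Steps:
K(E) = 1 + E
w(v) = 5 (w(v) = 1 + 4 = 5)
(352 + w(-16))*415 = (352 + 5)*415 = 357*415 = 148155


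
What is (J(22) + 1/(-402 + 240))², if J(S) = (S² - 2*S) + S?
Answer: 5601474649/26244 ≈ 2.1344e+5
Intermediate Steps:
J(S) = S² - S
(J(22) + 1/(-402 + 240))² = (22*(-1 + 22) + 1/(-402 + 240))² = (22*21 + 1/(-162))² = (462 - 1/162)² = (74843/162)² = 5601474649/26244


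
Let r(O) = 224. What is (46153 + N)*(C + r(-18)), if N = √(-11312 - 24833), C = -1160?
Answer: -43199208 - 936*I*√36145 ≈ -4.3199e+7 - 1.7795e+5*I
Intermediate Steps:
N = I*√36145 (N = √(-36145) = I*√36145 ≈ 190.12*I)
(46153 + N)*(C + r(-18)) = (46153 + I*√36145)*(-1160 + 224) = (46153 + I*√36145)*(-936) = -43199208 - 936*I*√36145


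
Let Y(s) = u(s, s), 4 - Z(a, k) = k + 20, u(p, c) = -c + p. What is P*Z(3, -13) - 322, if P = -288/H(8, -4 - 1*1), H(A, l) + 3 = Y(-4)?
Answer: -610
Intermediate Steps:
u(p, c) = p - c
Z(a, k) = -16 - k (Z(a, k) = 4 - (k + 20) = 4 - (20 + k) = 4 + (-20 - k) = -16 - k)
Y(s) = 0 (Y(s) = s - s = 0)
H(A, l) = -3 (H(A, l) = -3 + 0 = -3)
P = 96 (P = -288/(-3) = -288*(-⅓) = 96)
P*Z(3, -13) - 322 = 96*(-16 - 1*(-13)) - 322 = 96*(-16 + 13) - 322 = 96*(-3) - 322 = -288 - 322 = -610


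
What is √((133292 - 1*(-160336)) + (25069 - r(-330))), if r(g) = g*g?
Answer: √209797 ≈ 458.04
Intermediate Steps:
r(g) = g²
√((133292 - 1*(-160336)) + (25069 - r(-330))) = √((133292 - 1*(-160336)) + (25069 - 1*(-330)²)) = √((133292 + 160336) + (25069 - 1*108900)) = √(293628 + (25069 - 108900)) = √(293628 - 83831) = √209797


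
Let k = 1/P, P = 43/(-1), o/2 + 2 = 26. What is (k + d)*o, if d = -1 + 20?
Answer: 39168/43 ≈ 910.88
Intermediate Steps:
o = 48 (o = -4 + 2*26 = -4 + 52 = 48)
P = -43 (P = 43*(-1) = -43)
k = -1/43 (k = 1/(-43) = -1/43 ≈ -0.023256)
d = 19
(k + d)*o = (-1/43 + 19)*48 = (816/43)*48 = 39168/43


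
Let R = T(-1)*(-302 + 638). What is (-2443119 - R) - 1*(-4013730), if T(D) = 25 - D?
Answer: 1561875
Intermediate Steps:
R = 8736 (R = (25 - 1*(-1))*(-302 + 638) = (25 + 1)*336 = 26*336 = 8736)
(-2443119 - R) - 1*(-4013730) = (-2443119 - 1*8736) - 1*(-4013730) = (-2443119 - 8736) + 4013730 = -2451855 + 4013730 = 1561875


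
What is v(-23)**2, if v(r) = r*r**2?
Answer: 148035889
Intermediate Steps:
v(r) = r**3
v(-23)**2 = ((-23)**3)**2 = (-12167)**2 = 148035889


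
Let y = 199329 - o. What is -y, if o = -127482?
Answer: -326811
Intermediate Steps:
y = 326811 (y = 199329 - 1*(-127482) = 199329 + 127482 = 326811)
-y = -1*326811 = -326811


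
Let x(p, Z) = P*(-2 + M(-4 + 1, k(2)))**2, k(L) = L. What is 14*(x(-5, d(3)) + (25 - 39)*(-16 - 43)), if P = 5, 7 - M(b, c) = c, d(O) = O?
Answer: 12194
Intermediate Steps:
M(b, c) = 7 - c
x(p, Z) = 45 (x(p, Z) = 5*(-2 + (7 - 1*2))**2 = 5*(-2 + (7 - 2))**2 = 5*(-2 + 5)**2 = 5*3**2 = 5*9 = 45)
14*(x(-5, d(3)) + (25 - 39)*(-16 - 43)) = 14*(45 + (25 - 39)*(-16 - 43)) = 14*(45 - 14*(-59)) = 14*(45 + 826) = 14*871 = 12194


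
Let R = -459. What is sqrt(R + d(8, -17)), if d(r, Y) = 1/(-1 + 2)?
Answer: I*sqrt(458) ≈ 21.401*I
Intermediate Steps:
d(r, Y) = 1 (d(r, Y) = 1/1 = 1)
sqrt(R + d(8, -17)) = sqrt(-459 + 1) = sqrt(-458) = I*sqrt(458)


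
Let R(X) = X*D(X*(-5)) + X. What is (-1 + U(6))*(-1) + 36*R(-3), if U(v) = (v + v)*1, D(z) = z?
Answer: -1739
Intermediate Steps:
U(v) = 2*v (U(v) = (2*v)*1 = 2*v)
R(X) = X - 5*X**2 (R(X) = X*(X*(-5)) + X = X*(-5*X) + X = -5*X**2 + X = X - 5*X**2)
(-1 + U(6))*(-1) + 36*R(-3) = (-1 + 2*6)*(-1) + 36*(-3*(1 - 5*(-3))) = (-1 + 12)*(-1) + 36*(-3*(1 + 15)) = 11*(-1) + 36*(-3*16) = -11 + 36*(-48) = -11 - 1728 = -1739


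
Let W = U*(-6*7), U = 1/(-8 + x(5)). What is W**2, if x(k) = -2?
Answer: 441/25 ≈ 17.640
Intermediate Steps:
U = -1/10 (U = 1/(-8 - 2) = 1/(-10) = -1/10 ≈ -0.10000)
W = 21/5 (W = -(-3)*7/5 = -1/10*(-42) = 21/5 ≈ 4.2000)
W**2 = (21/5)**2 = 441/25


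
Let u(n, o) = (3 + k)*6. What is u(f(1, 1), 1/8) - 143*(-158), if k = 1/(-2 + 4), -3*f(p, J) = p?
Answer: 22615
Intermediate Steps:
f(p, J) = -p/3
k = 1/2 ≈ 0.50000
u(n, o) = 21 (u(n, o) = (3 + 1/2)*6 = (7/2)*6 = 21)
u(f(1, 1), 1/8) - 143*(-158) = 21 - 143*(-158) = 21 + 22594 = 22615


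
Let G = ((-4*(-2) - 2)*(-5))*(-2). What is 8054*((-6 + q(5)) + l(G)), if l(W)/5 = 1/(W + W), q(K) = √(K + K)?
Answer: -575861/12 + 8054*√10 ≈ -22519.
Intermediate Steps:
q(K) = √2*√K (q(K) = √(2*K) = √2*√K)
G = 60 (G = ((8 - 2)*(-5))*(-2) = (6*(-5))*(-2) = -30*(-2) = 60)
l(W) = 5/(2*W) (l(W) = 5/(W + W) = 5/((2*W)) = 5*(1/(2*W)) = 5/(2*W))
8054*((-6 + q(5)) + l(G)) = 8054*((-6 + √2*√5) + (5/2)/60) = 8054*((-6 + √10) + (5/2)*(1/60)) = 8054*((-6 + √10) + 1/24) = 8054*(-143/24 + √10) = -575861/12 + 8054*√10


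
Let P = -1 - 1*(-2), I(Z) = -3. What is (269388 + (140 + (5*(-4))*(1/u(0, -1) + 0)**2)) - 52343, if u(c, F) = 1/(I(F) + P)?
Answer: 217105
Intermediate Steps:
P = 1 (P = -1 + 2 = 1)
u(c, F) = -1/2 (u(c, F) = 1/(-3 + 1) = 1/(-2) = -1/2)
(269388 + (140 + (5*(-4))*(1/u(0, -1) + 0)**2)) - 52343 = (269388 + (140 + (5*(-4))*(1/(-1/2) + 0)**2)) - 52343 = (269388 + (140 - 20*(-2 + 0)**2)) - 52343 = (269388 + (140 - 20*(-2)**2)) - 52343 = (269388 + (140 - 20*4)) - 52343 = (269388 + (140 - 80)) - 52343 = (269388 + 60) - 52343 = 269448 - 52343 = 217105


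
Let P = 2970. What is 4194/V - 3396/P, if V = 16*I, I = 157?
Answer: 327119/621720 ≈ 0.52615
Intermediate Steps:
V = 2512 (V = 16*157 = 2512)
4194/V - 3396/P = 4194/2512 - 3396/2970 = 4194*(1/2512) - 3396*1/2970 = 2097/1256 - 566/495 = 327119/621720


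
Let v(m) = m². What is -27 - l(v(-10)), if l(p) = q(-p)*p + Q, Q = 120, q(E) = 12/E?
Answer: -135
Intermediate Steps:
l(p) = 108 (l(p) = (12/((-p)))*p + 120 = (12*(-1/p))*p + 120 = (-12/p)*p + 120 = -12 + 120 = 108)
-27 - l(v(-10)) = -27 - 1*108 = -27 - 108 = -135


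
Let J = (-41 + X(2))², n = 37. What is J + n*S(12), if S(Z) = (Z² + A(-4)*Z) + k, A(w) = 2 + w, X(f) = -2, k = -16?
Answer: 5697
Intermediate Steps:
S(Z) = -16 + Z² - 2*Z (S(Z) = (Z² + (2 - 4)*Z) - 16 = (Z² - 2*Z) - 16 = -16 + Z² - 2*Z)
J = 1849 (J = (-41 - 2)² = (-43)² = 1849)
J + n*S(12) = 1849 + 37*(-16 + 12² - 2*12) = 1849 + 37*(-16 + 144 - 24) = 1849 + 37*104 = 1849 + 3848 = 5697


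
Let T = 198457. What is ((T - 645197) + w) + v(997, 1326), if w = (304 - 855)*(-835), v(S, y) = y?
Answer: 14671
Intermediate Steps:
w = 460085 (w = -551*(-835) = 460085)
((T - 645197) + w) + v(997, 1326) = ((198457 - 645197) + 460085) + 1326 = (-446740 + 460085) + 1326 = 13345 + 1326 = 14671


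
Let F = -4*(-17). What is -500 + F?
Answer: -432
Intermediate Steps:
F = 68
-500 + F = -500 + 68 = -432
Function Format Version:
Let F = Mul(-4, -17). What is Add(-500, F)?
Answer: -432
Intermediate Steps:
F = 68
Add(-500, F) = Add(-500, 68) = -432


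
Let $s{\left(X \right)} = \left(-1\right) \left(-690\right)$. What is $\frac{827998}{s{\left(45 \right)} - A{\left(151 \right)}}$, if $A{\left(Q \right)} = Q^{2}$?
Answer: $- \frac{827998}{22111} \approx -37.447$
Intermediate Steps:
$s{\left(X \right)} = 690$
$\frac{827998}{s{\left(45 \right)} - A{\left(151 \right)}} = \frac{827998}{690 - 151^{2}} = \frac{827998}{690 - 22801} = \frac{827998}{-22111} = 827998 \left(- \frac{1}{22111}\right) = - \frac{827998}{22111}$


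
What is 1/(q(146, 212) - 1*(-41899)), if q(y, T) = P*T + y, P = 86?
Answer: 1/60277 ≈ 1.6590e-5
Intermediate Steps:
q(y, T) = y + 86*T (q(y, T) = 86*T + y = y + 86*T)
1/(q(146, 212) - 1*(-41899)) = 1/((146 + 86*212) - 1*(-41899)) = 1/((146 + 18232) + 41899) = 1/(18378 + 41899) = 1/60277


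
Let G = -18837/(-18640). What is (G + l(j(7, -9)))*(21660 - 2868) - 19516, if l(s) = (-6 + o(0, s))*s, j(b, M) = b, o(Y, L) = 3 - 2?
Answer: -1533711767/2330 ≈ -6.5825e+5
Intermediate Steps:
o(Y, L) = 1
G = 18837/18640 (G = -18837*(-1/18640) = 18837/18640 ≈ 1.0106)
l(s) = -5*s (l(s) = (-6 + 1)*s = -5*s)
(G + l(j(7, -9)))*(21660 - 2868) - 19516 = (18837/18640 - 5*7)*(21660 - 2868) - 19516 = (18837/18640 - 35)*18792 - 19516 = -633563/18640*18792 - 19516 = -1488239487/2330 - 19516 = -1533711767/2330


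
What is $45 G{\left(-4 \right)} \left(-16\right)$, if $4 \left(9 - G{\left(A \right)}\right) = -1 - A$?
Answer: $-5940$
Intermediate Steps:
$G{\left(A \right)} = \frac{37}{4} + \frac{A}{4}$ ($G{\left(A \right)} = 9 - \frac{-1 - A}{4} = 9 + \left(\frac{1}{4} + \frac{A}{4}\right) = \frac{37}{4} + \frac{A}{4}$)
$45 G{\left(-4 \right)} \left(-16\right) = 45 \left(\frac{37}{4} + \frac{1}{4} \left(-4\right)\right) \left(-16\right) = 45 \left(\frac{37}{4} - 1\right) \left(-16\right) = 45 \cdot \frac{33}{4} \left(-16\right) = \frac{1485}{4} \left(-16\right) = -5940$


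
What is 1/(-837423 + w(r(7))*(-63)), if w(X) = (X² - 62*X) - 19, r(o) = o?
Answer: -1/811971 ≈ -1.2316e-6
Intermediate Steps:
w(X) = -19 + X² - 62*X
1/(-837423 + w(r(7))*(-63)) = 1/(-837423 + (-19 + 7² - 62*7)*(-63)) = 1/(-837423 + (-19 + 49 - 434)*(-63)) = 1/(-837423 - 404*(-63)) = 1/(-837423 + 25452) = 1/(-811971) = -1/811971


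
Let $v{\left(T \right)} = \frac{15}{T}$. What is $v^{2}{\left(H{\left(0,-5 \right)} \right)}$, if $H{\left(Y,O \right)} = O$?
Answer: $9$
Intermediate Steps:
$v^{2}{\left(H{\left(0,-5 \right)} \right)} = \left(\frac{15}{-5}\right)^{2} = \left(15 \left(- \frac{1}{5}\right)\right)^{2} = \left(-3\right)^{2} = 9$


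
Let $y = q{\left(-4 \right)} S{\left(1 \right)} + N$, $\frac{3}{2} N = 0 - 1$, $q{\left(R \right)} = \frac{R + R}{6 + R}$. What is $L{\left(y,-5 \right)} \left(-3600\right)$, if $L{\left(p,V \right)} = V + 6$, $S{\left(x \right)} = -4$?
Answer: $-3600$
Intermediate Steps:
$q{\left(R \right)} = \frac{2 R}{6 + R}$
$N = - \frac{2}{3}$ ($N = \frac{2 \left(0 - 1\right)}{3} = \frac{2}{3} \left(-1\right) = - \frac{2}{3} \approx -0.66667$)
$y = \frac{46}{3}$ ($y = 2 \left(-4\right) \frac{1}{6 - 4} \left(-4\right) - \frac{2}{3} = 2 \left(-4\right) \frac{1}{2} \left(-4\right) - \frac{2}{3} = \left(-4\right) \left(-4\right) - \frac{2}{3} = 16 - \frac{2}{3} = \frac{46}{3} \approx 15.333$)
$L{\left(p,V \right)} = 6 + V$
$L{\left(y,-5 \right)} \left(-3600\right) = \left(6 - 5\right) \left(-3600\right) = 1 \left(-3600\right) = -3600$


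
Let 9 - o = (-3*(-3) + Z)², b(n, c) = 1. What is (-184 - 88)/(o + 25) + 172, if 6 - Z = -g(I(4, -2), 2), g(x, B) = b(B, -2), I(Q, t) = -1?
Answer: 19228/111 ≈ 173.23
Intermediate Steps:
g(x, B) = 1
Z = 7 (Z = 6 - (-1) = 6 - 1*(-1) = 6 + 1 = 7)
o = -247 (o = 9 - (-3*(-3) + 7)² = 9 - (9 + 7)² = 9 - 1*16² = 9 - 1*256 = 9 - 256 = -247)
(-184 - 88)/(o + 25) + 172 = (-184 - 88)/(-247 + 25) + 172 = -272/(-222) + 172 = -272*(-1/222) + 172 = 136/111 + 172 = 19228/111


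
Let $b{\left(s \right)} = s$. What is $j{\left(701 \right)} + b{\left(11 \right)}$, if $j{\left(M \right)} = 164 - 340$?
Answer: $-165$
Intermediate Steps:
$j{\left(M \right)} = -176$
$j{\left(701 \right)} + b{\left(11 \right)} = -176 + 11 = -165$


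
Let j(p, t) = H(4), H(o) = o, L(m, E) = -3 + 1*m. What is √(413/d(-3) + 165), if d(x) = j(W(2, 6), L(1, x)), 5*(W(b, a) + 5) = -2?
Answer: √1073/2 ≈ 16.378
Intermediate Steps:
L(m, E) = -3 + m
W(b, a) = -27/5 (W(b, a) = -5 + (⅕)*(-2) = -5 - ⅖ = -27/5)
j(p, t) = 4
d(x) = 4
√(413/d(-3) + 165) = √(413/4 + 165) = √(1073/4) = √1073/2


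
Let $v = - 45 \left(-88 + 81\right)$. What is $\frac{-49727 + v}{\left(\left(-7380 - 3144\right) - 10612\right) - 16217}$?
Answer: $\frac{49412}{37353} \approx 1.3228$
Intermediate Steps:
$v = 315$ ($v = \left(-45\right) \left(-7\right) = 315$)
$\frac{-49727 + v}{\left(\left(-7380 - 3144\right) - 10612\right) - 16217} = \frac{-49727 + 315}{\left(\left(-7380 - 3144\right) - 10612\right) - 16217} = - \frac{49412}{\left(-10524 - 10612\right) - 16217} = - \frac{49412}{-21136 - 16217} = - \frac{49412}{-37353} = \left(-49412\right) \left(- \frac{1}{37353}\right) = \frac{49412}{37353}$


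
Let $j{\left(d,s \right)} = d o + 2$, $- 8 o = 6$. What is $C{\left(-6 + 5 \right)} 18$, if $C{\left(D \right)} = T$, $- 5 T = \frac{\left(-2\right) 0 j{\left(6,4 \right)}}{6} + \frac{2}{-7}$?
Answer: $\frac{36}{35} \approx 1.0286$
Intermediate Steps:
$o = - \frac{3}{4}$ ($o = \left(- \frac{1}{8}\right) 6 = - \frac{3}{4} \approx -0.75$)
$j{\left(d,s \right)} = 2 - \frac{3 d}{4}$ ($j{\left(d,s \right)} = d \left(- \frac{3}{4}\right) + 2 = - \frac{3 d}{4} + 2 = 2 - \frac{3 d}{4}$)
$T = \frac{2}{35}$ ($T = - \frac{\frac{\left(-2\right) 0 \left(2 - \frac{9}{2}\right)}{6} + \frac{2}{-7}}{5} = - \frac{0 \left(2 - \frac{9}{2}\right) \frac{1}{6} + 2 \left(- \frac{1}{7}\right)}{5} = - \frac{0 \left(- \frac{5}{2}\right) \frac{1}{6} - \frac{2}{7}}{5} = - \frac{0 \cdot \frac{1}{6} - \frac{2}{7}}{5} = - \frac{0 - \frac{2}{7}}{5} = \left(- \frac{1}{5}\right) \left(- \frac{2}{7}\right) = \frac{2}{35} \approx 0.057143$)
$C{\left(D \right)} = \frac{2}{35}$
$C{\left(-6 + 5 \right)} 18 = \frac{2}{35} \cdot 18 = \frac{36}{35}$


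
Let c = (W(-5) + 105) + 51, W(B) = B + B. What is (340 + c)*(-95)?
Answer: -46170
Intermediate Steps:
W(B) = 2*B
c = 146 (c = (2*(-5) + 105) + 51 = (-10 + 105) + 51 = 95 + 51 = 146)
(340 + c)*(-95) = (340 + 146)*(-95) = 486*(-95) = -46170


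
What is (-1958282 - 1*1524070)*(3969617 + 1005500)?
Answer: -17325108635184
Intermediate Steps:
(-1958282 - 1*1524070)*(3969617 + 1005500) = (-1958282 - 1524070)*4975117 = -3482352*4975117 = -17325108635184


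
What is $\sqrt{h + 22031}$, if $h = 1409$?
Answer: $4 \sqrt{1465} \approx 153.1$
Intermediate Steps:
$\sqrt{h + 22031} = \sqrt{1409 + 22031} = \sqrt{23440} = 4 \sqrt{1465}$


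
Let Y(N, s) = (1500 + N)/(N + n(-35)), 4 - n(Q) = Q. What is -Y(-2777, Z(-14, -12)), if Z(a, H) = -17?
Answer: -1277/2738 ≈ -0.46640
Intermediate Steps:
n(Q) = 4 - Q
Y(N, s) = (1500 + N)/(39 + N) (Y(N, s) = (1500 + N)/(N + (4 - 1*(-35))) = (1500 + N)/(N + (4 + 35)) = (1500 + N)/(N + 39) = (1500 + N)/(39 + N))
-Y(-2777, Z(-14, -12)) = -(1500 - 2777)/(39 - 2777) = -(-1277)/(-2738) = -(-1)*(-1277)/2738 = -1*1277/2738 = -1277/2738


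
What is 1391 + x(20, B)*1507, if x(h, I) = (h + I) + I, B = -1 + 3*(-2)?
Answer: 10433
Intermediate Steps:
B = -7 (B = -1 - 6 = -7)
x(h, I) = h + 2*I (x(h, I) = (I + h) + I = h + 2*I)
1391 + x(20, B)*1507 = 1391 + (20 + 2*(-7))*1507 = 1391 + (20 - 14)*1507 = 1391 + 6*1507 = 1391 + 9042 = 10433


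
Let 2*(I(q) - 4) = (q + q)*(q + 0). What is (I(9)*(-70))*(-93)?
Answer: 553350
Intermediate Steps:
I(q) = 4 + q² (I(q) = 4 + ((q + q)*(q + 0))/2 = 4 + ((2*q)*q)/2 = 4 + (2*q²)/2 = 4 + q²)
(I(9)*(-70))*(-93) = ((4 + 9²)*(-70))*(-93) = ((4 + 81)*(-70))*(-93) = (85*(-70))*(-93) = -5950*(-93) = 553350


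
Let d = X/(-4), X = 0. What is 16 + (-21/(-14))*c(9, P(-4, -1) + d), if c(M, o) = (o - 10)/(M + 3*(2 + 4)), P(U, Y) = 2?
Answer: 140/9 ≈ 15.556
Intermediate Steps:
d = 0 (d = 0/(-4) = 0*(-¼) = 0)
c(M, o) = (-10 + o)/(18 + M) (c(M, o) = (-10 + o)/(M + 3*6) = (-10 + o)/(M + 18) = (-10 + o)/(18 + M))
16 + (-21/(-14))*c(9, P(-4, -1) + d) = 16 + (-21/(-14))*((-10 + (2 + 0))/(18 + 9)) = 16 + (-21*(-1/14))*((-10 + 2)/27) = 16 + 3*((1/27)*(-8))/2 = 16 + (3/2)*(-8/27) = 16 - 4/9 = 140/9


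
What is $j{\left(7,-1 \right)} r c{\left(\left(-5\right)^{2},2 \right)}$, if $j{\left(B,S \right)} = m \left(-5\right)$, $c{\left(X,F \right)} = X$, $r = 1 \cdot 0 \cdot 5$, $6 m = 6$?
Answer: $0$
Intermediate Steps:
$m = 1$ ($m = \frac{1}{6} \cdot 6 = 1$)
$r = 0$ ($r = 0 \cdot 5 = 0$)
$j{\left(B,S \right)} = -5$ ($j{\left(B,S \right)} = 1 \left(-5\right) = -5$)
$j{\left(7,-1 \right)} r c{\left(\left(-5\right)^{2},2 \right)} = \left(-5\right) 0 \left(-5\right)^{2} = 0 \cdot 25 = 0$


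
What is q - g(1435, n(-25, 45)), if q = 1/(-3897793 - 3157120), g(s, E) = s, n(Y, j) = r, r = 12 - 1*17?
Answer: -10123800156/7054913 ≈ -1435.0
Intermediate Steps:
r = -5 (r = 12 - 17 = -5)
n(Y, j) = -5
q = -1/7054913 (q = 1/(-7054913) = -1/7054913 ≈ -1.4175e-7)
q - g(1435, n(-25, 45)) = -1/7054913 - 1*1435 = -1/7054913 - 1435 = -10123800156/7054913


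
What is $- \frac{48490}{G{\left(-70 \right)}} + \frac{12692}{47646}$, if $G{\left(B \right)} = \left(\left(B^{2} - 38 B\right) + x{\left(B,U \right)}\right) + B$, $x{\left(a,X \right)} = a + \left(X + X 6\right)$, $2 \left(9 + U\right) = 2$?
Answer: $- \frac{554222663}{87716286} \approx -6.3184$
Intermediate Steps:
$U = -8$ ($U = -9 + \frac{1}{2} \cdot 2 = -9 + 1 = -8$)
$x{\left(a,X \right)} = a + 7 X$ ($x{\left(a,X \right)} = a + \left(X + 6 X\right) = a + 7 X$)
$G{\left(B \right)} = -56 + B^{2} - 36 B$ ($G{\left(B \right)} = \left(\left(B^{2} - 38 B\right) + \left(B + 7 \left(-8\right)\right)\right) + B = \left(\left(B^{2} - 38 B\right) + \left(B - 56\right)\right) + B = \left(\left(B^{2} - 38 B\right) + \left(-56 + B\right)\right) + B = \left(-56 + B^{2} - 37 B\right) + B = -56 + B^{2} - 36 B$)
$- \frac{48490}{G{\left(-70 \right)}} + \frac{12692}{47646} = - \frac{48490}{-56 + \left(-70\right)^{2} - -2520} + \frac{12692}{47646} = - \frac{48490}{-56 + 4900 + 2520} + 12692 \cdot \frac{1}{47646} = - \frac{48490}{7364} + \frac{6346}{23823} = \left(-48490\right) \frac{1}{7364} + \frac{6346}{23823} = - \frac{24245}{3682} + \frac{6346}{23823} = - \frac{554222663}{87716286}$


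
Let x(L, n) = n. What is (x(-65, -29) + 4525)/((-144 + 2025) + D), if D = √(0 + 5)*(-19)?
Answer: 111276/46531 + 1124*√5/46531 ≈ 2.4455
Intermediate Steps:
D = -19*√5 (D = √5*(-19) = -19*√5 ≈ -42.485)
(x(-65, -29) + 4525)/((-144 + 2025) + D) = (-29 + 4525)/((-144 + 2025) - 19*√5) = 4496/(1881 - 19*√5)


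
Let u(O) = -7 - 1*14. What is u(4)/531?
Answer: -7/177 ≈ -0.039548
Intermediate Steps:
u(O) = -21 (u(O) = -7 - 14 = -21)
u(4)/531 = -21/531 = -21*1/531 = -7/177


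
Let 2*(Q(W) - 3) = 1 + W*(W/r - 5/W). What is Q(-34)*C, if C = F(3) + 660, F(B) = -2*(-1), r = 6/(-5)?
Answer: -954604/3 ≈ -3.1820e+5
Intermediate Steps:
r = -6/5 (r = 6*(-1/5) = -6/5 ≈ -1.2000)
F(B) = 2
C = 662 (C = 2 + 660 = 662)
Q(W) = 7/2 + W*(-5/W - 5*W/6)/2 (Q(W) = 3 + (1 + W*(W/(-6/5) - 5/W))/2 = 3 + (1 + W*(W*(-5/6) - 5/W))/2 = 3 + (1 + W*(-5*W/6 - 5/W))/2 = 3 + (1 + W*(-5/W - 5*W/6))/2 = 3 + (1/2 + W*(-5/W - 5*W/6)/2) = 7/2 + W*(-5/W - 5*W/6)/2)
Q(-34)*C = (1 - 5/12*(-34)**2)*662 = (1 - 5/12*1156)*662 = (1 - 1445/3)*662 = -1442/3*662 = -954604/3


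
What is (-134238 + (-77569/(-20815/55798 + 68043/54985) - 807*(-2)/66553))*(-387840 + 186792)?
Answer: 345565000798370013534960/7674285861829 ≈ 4.5029e+10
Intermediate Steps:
(-134238 + (-77569/(-20815/55798 + 68043/54985) - 807*(-2)/66553))*(-387840 + 186792) = (-134238 + (-77569/(-20815*1/55798 + 68043*(1/54985)) + 1614*(1/66553)))*(-201048) = (-134238 + (-77569/(-905/2426 + 68043/54985) + 1614/66553))*(-201048) = (-134238 + (-77569/115310893/133393610 + 1614/66553))*(-201048) = (-134238 + (-77569*133393610/115310893 + 1614/66553))*(-201048) = (-134238 + (-10347208934090/115310893 + 1614/66553))*(-201048) = (-134238 - 688637610078710468/7674285861829)*(-201048) = -1718818395598911770/7674285861829*(-201048) = 345565000798370013534960/7674285861829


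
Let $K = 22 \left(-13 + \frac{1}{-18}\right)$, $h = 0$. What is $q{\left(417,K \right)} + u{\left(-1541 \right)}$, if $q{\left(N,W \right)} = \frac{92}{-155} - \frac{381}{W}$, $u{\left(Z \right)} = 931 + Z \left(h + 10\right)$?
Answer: $- \frac{232043186}{16027} \approx -14478.0$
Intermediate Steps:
$K = - \frac{2585}{9}$ ($K = 22 \left(-13 - \frac{1}{18}\right) = 22 \left(- \frac{235}{18}\right) = - \frac{2585}{9} \approx -287.22$)
$u{\left(Z \right)} = 931 + 10 Z$ ($u{\left(Z \right)} = 931 + Z \left(0 + 10\right) = 931 + Z 10 = 931 + 10 Z$)
$q{\left(N,W \right)} = - \frac{92}{155} - \frac{381}{W}$ ($q{\left(N,W \right)} = 92 \left(- \frac{1}{155}\right) - \frac{381}{W} = - \frac{92}{155} - \frac{381}{W}$)
$q{\left(417,K \right)} + u{\left(-1541 \right)} = \left(- \frac{92}{155} - \frac{381}{- \frac{2585}{9}}\right) + \left(931 + 10 \left(-1541\right)\right) = \left(- \frac{92}{155} - - \frac{3429}{2585}\right) + \left(931 - 15410\right) = \left(- \frac{92}{155} + \frac{3429}{2585}\right) - 14479 = \frac{11747}{16027} - 14479 = - \frac{232043186}{16027}$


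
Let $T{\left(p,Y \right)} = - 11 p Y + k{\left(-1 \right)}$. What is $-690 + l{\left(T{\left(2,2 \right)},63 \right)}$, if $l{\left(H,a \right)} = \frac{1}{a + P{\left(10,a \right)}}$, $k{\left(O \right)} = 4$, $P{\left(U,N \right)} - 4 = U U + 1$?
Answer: $- \frac{115919}{168} \approx -689.99$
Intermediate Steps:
$P{\left(U,N \right)} = 5 + U^{2}$ ($P{\left(U,N \right)} = 4 + \left(U U + 1\right) = 4 + \left(U^{2} + 1\right) = 4 + \left(1 + U^{2}\right) = 5 + U^{2}$)
$T{\left(p,Y \right)} = 4 - 11 Y p$ ($T{\left(p,Y \right)} = - 11 p Y + 4 = - 11 Y p + 4 = 4 - 11 Y p$)
$l{\left(H,a \right)} = \frac{1}{105 + a}$ ($l{\left(H,a \right)} = \frac{1}{a + \left(5 + 10^{2}\right)} = \frac{1}{a + \left(5 + 100\right)} = \frac{1}{a + 105} = \frac{1}{105 + a}$)
$-690 + l{\left(T{\left(2,2 \right)},63 \right)} = -690 + \frac{1}{105 + 63} = -690 + \frac{1}{168} = - \frac{115919}{168}$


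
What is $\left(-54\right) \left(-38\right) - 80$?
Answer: $1972$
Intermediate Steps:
$\left(-54\right) \left(-38\right) - 80 = 2052 - 80 = 1972$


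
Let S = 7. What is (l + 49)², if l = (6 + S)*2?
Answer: 5625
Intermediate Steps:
l = 26 (l = (6 + 7)*2 = 13*2 = 26)
(l + 49)² = (26 + 49)² = 75² = 5625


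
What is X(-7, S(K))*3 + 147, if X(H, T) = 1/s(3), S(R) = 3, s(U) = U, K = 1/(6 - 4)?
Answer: 148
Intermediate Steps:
K = ½ (K = 1/2 = ½ ≈ 0.50000)
X(H, T) = ⅓ (X(H, T) = 1/3 = ⅓)
X(-7, S(K))*3 + 147 = (⅓)*3 + 147 = 1 + 147 = 148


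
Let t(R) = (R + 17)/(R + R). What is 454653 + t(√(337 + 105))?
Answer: 909307/2 + √442/52 ≈ 4.5465e+5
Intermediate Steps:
t(R) = (17 + R)/(2*R) (t(R) = (17 + R)/((2*R)) = (17 + R)*(1/(2*R)) = (17 + R)/(2*R))
454653 + t(√(337 + 105)) = 454653 + (17 + √(337 + 105))/(2*(√(337 + 105))) = 454653 + (17 + √442)/(2*(√442)) = 454653 + (√442/442)*(17 + √442)/2 = 454653 + √442*(17 + √442)/884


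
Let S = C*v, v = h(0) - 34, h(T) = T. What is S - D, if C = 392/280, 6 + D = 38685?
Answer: -193633/5 ≈ -38727.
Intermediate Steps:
D = 38679 (D = -6 + 38685 = 38679)
v = -34 (v = 0 - 34 = -34)
C = 7/5 (C = 392*(1/280) = 7/5 ≈ 1.4000)
S = -238/5 (S = (7/5)*(-34) = -238/5 ≈ -47.600)
S - D = -238/5 - 1*38679 = -238/5 - 38679 = -193633/5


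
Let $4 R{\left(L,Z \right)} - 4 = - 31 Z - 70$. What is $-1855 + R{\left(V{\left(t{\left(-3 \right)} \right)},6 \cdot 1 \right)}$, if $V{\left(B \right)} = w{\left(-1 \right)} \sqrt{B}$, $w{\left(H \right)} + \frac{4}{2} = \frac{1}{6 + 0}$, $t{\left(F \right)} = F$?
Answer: $-1918$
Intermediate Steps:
$w{\left(H \right)} = - \frac{11}{6}$ ($w{\left(H \right)} = -2 + \frac{1}{6 + 0} = -2 + \frac{1}{6} = - \frac{11}{6}$)
$V{\left(B \right)} = - \frac{11 \sqrt{B}}{6}$
$R{\left(L,Z \right)} = - \frac{33}{2} - \frac{31 Z}{4}$ ($R{\left(L,Z \right)} = 1 + \frac{- 31 Z - 70}{4} = 1 + \frac{-70 - 31 Z}{4} = 1 - \left(\frac{35}{2} + \frac{31 Z}{4}\right) = - \frac{33}{2} - \frac{31 Z}{4}$)
$-1855 + R{\left(V{\left(t{\left(-3 \right)} \right)},6 \cdot 1 \right)} = -1855 - \left(\frac{33}{2} + \frac{31 \cdot 6 \cdot 1}{4}\right) = -1855 - 63 = -1918$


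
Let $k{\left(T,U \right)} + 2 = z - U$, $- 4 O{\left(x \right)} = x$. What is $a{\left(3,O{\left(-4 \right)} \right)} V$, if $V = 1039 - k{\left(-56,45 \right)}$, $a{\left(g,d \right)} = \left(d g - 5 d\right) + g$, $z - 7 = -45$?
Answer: $1124$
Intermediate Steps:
$O{\left(x \right)} = - \frac{x}{4}$
$z = -38$ ($z = 7 - 45 = -38$)
$a{\left(g,d \right)} = g - 5 d + d g$ ($a{\left(g,d \right)} = \left(- 5 d + d g\right) + g = g - 5 d + d g$)
$k{\left(T,U \right)} = -40 - U$ ($k{\left(T,U \right)} = -2 - \left(38 + U\right) = -40 - U$)
$V = 1124$ ($V = 1039 - \left(-40 - 45\right) = 1039 - -85 = 1039 + 85 = 1124$)
$a{\left(3,O{\left(-4 \right)} \right)} V = \left(3 - 5 \left(\left(- \frac{1}{4}\right) \left(-4\right)\right) + \left(- \frac{1}{4}\right) \left(-4\right) 3\right) 1124 = \left(3 - 5 + 1 \cdot 3\right) 1124 = \left(3 - 5 + 3\right) 1124 = 1 \cdot 1124 = 1124$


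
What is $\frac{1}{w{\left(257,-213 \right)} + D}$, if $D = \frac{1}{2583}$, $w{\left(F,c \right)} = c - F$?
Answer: $- \frac{2583}{1214009} \approx -0.0021277$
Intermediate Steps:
$D = \frac{1}{2583} \approx 0.00038715$
$\frac{1}{w{\left(257,-213 \right)} + D} = \frac{1}{\left(-213 - 257\right) + \frac{1}{2583}} = \frac{1}{-470 + \frac{1}{2583}} = \frac{1}{- \frac{1214009}{2583}} = - \frac{2583}{1214009}$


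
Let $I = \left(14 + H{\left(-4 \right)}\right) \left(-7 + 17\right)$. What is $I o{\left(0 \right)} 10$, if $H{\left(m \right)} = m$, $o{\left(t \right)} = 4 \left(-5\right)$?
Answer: $-20000$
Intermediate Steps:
$o{\left(t \right)} = -20$
$I = 100$ ($I = \left(14 - 4\right) \left(-7 + 17\right) = 10 \cdot 10 = 100$)
$I o{\left(0 \right)} 10 = 100 \left(-20\right) 10 = \left(-2000\right) 10 = -20000$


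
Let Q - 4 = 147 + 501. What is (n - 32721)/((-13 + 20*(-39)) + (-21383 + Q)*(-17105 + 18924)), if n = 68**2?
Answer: 28097/37710482 ≈ 0.00074507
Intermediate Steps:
Q = 652 (Q = 4 + (147 + 501) = 4 + 648 = 652)
n = 4624
(n - 32721)/((-13 + 20*(-39)) + (-21383 + Q)*(-17105 + 18924)) = (4624 - 32721)/((-13 + 20*(-39)) + (-21383 + 652)*(-17105 + 18924)) = -28097/((-13 - 780) - 20731*1819) = -28097/(-793 - 37709689) = -28097/(-37710482) = -28097*(-1/37710482) = 28097/37710482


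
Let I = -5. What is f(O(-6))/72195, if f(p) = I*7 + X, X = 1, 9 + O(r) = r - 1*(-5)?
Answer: -34/72195 ≈ -0.00047095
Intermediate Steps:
O(r) = -4 + r (O(r) = -9 + (r - 1*(-5)) = -9 + (r + 5) = -9 + (5 + r) = -4 + r)
f(p) = -34 (f(p) = -5*7 + 1 = -35 + 1 = -34)
f(O(-6))/72195 = -34/72195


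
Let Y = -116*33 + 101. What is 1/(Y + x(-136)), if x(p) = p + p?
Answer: -1/3999 ≈ -0.00025006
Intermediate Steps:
Y = -3727 (Y = -3828 + 101 = -3727)
x(p) = 2*p
1/(Y + x(-136)) = 1/(-3727 + 2*(-136)) = 1/(-3727 - 272) = 1/(-3999) = -1/3999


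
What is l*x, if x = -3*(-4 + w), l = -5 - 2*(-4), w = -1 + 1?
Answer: 36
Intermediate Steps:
w = 0
l = 3 (l = -5 + 8 = 3)
x = 12 (x = -3*(-4 + 0) = -3*(-4) = 12)
l*x = 3*12 = 36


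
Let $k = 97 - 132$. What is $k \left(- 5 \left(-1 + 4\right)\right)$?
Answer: $525$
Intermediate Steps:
$k = -35$ ($k = 97 - 132 = -35$)
$k \left(- 5 \left(-1 + 4\right)\right) = - 35 \left(- 5 \left(-1 + 4\right)\right) = - 35 \left(\left(-5\right) 3\right) = \left(-35\right) \left(-15\right) = 525$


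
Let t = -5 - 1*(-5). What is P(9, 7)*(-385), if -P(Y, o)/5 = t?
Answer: 0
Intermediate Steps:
t = 0 (t = -5 + 5 = 0)
P(Y, o) = 0 (P(Y, o) = -5*0 = 0)
P(9, 7)*(-385) = 0*(-385) = 0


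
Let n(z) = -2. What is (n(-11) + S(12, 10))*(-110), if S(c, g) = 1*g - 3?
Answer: -550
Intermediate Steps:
S(c, g) = -3 + g (S(c, g) = g - 3 = -3 + g)
(n(-11) + S(12, 10))*(-110) = (-2 + (-3 + 10))*(-110) = (-2 + 7)*(-110) = 5*(-110) = -550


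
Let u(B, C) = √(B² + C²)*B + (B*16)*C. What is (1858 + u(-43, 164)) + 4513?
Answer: -106461 - 43*√28745 ≈ -1.1375e+5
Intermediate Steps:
u(B, C) = B*√(B² + C²) + 16*B*C (u(B, C) = B*√(B² + C²) + (16*B)*C = B*√(B² + C²) + 16*B*C)
(1858 + u(-43, 164)) + 4513 = (1858 - 43*(√((-43)² + 164²) + 16*164)) + 4513 = (1858 - 43*(√(1849 + 26896) + 2624)) + 4513 = (1858 - 43*(√28745 + 2624)) + 4513 = (1858 - 43*(2624 + √28745)) + 4513 = (1858 + (-112832 - 43*√28745)) + 4513 = (-110974 - 43*√28745) + 4513 = -106461 - 43*√28745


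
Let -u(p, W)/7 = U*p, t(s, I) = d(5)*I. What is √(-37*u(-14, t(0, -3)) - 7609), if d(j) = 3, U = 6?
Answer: I*√29365 ≈ 171.36*I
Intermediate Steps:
t(s, I) = 3*I
u(p, W) = -42*p
√(-37*u(-14, t(0, -3)) - 7609) = √(-(-1554)*(-14) - 7609) = √(-37*588 - 7609) = √(-21756 - 7609) = √(-29365) = I*√29365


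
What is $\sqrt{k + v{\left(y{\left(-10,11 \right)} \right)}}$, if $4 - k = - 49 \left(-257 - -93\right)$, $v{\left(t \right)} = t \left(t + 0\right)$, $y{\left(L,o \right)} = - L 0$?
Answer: $4 i \sqrt{502} \approx 89.621 i$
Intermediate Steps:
$y{\left(L,o \right)} = 0$
$v{\left(t \right)} = t^{2}$ ($v{\left(t \right)} = t t = t^{2}$)
$k = -8032$ ($k = 4 - - 49 \left(-257 - -93\right) = 4 - - 49 \left(-257 + 93\right) = 4 - \left(-49\right) \left(-164\right) = 4 - 8036 = -8032$)
$\sqrt{k + v{\left(y{\left(-10,11 \right)} \right)}} = \sqrt{-8032 + 0^{2}} = \sqrt{-8032 + 0} = \sqrt{-8032} = 4 i \sqrt{502}$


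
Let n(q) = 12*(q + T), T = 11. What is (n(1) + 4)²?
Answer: 21904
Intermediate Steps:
n(q) = 132 + 12*q (n(q) = 12*(q + 11) = 12*(11 + q) = 132 + 12*q)
(n(1) + 4)² = ((132 + 12*1) + 4)² = ((132 + 12) + 4)² = (144 + 4)² = 148² = 21904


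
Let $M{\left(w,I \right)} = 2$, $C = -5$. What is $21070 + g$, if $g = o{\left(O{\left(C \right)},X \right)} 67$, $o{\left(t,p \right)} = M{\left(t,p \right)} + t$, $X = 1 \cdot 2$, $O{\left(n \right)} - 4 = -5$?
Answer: $21137$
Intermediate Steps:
$O{\left(n \right)} = -1$ ($O{\left(n \right)} = 4 - 5 = -1$)
$X = 2$
$o{\left(t,p \right)} = 2 + t$
$g = 67$ ($g = \left(2 - 1\right) 67 = 1 \cdot 67 = 67$)
$21070 + g = 21070 + 67 = 21137$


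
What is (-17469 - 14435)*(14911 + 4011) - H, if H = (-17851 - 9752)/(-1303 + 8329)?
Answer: -1413836087695/2342 ≈ -6.0369e+8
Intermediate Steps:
H = -9201/2342 (H = -27603/7026 = -27603*1/7026 = -9201/2342 ≈ -3.9287)
(-17469 - 14435)*(14911 + 4011) - H = (-17469 - 14435)*(14911 + 4011) - 1*(-9201/2342) = -31904*18922 + 9201/2342 = -603687488 + 9201/2342 = -1413836087695/2342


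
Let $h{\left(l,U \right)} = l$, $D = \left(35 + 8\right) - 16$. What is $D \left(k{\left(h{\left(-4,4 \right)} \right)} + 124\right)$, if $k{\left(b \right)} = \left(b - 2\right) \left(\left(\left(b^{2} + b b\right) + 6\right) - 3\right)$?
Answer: $-2322$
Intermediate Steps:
$D = 27$ ($D = 43 - 16 = 27$)
$k{\left(b \right)} = \left(-2 + b\right) \left(3 + 2 b^{2}\right)$ ($k{\left(b \right)} = \left(-2 + b\right) \left(\left(\left(b^{2} + b^{2}\right) + 6\right) - 3\right) = \left(-2 + b\right) \left(\left(2 b^{2} + 6\right) - 3\right) = \left(-2 + b\right) \left(\left(6 + 2 b^{2}\right) - 3\right) = \left(-2 + b\right) \left(3 + 2 b^{2}\right)$)
$D \left(k{\left(h{\left(-4,4 \right)} \right)} + 124\right) = 27 \left(\left(-6 - 4 \left(-4\right)^{2} + 2 \left(-4\right)^{3} + 3 \left(-4\right)\right) + 124\right) = 27 \left(\left(-6 - 64 + 2 \left(-64\right) - 12\right) + 124\right) = 27 \left(\left(-6 - 64 - 128 - 12\right) + 124\right) = 27 \left(-210 + 124\right) = 27 \left(-86\right) = -2322$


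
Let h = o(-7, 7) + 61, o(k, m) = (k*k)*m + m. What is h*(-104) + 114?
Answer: -42630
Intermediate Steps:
o(k, m) = m + m*k² (o(k, m) = k²*m + m = m*k² + m = m + m*k²)
h = 411 (h = 7*(1 + (-7)²) + 61 = 7*(1 + 49) + 61 = 7*50 + 61 = 350 + 61 = 411)
h*(-104) + 114 = 411*(-104) + 114 = -42744 + 114 = -42630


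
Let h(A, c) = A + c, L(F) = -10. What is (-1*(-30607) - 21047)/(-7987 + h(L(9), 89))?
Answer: -2390/1977 ≈ -1.2089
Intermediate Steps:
(-1*(-30607) - 21047)/(-7987 + h(L(9), 89)) = (-1*(-30607) - 21047)/(-7987 + (-10 + 89)) = (30607 - 21047)/(-7987 + 79) = 9560/(-7908) = 9560*(-1/7908) = -2390/1977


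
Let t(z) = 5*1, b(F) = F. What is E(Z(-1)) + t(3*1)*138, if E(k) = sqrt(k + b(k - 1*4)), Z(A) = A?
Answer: 690 + I*sqrt(6) ≈ 690.0 + 2.4495*I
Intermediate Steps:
t(z) = 5
E(k) = sqrt(-4 + 2*k) (E(k) = sqrt(k + (k - 1*4)) = sqrt(k + (k - 4)) = sqrt(k + (-4 + k)) = sqrt(-4 + 2*k))
E(Z(-1)) + t(3*1)*138 = sqrt(-4 + 2*(-1)) + 5*138 = sqrt(-4 - 2) + 690 = sqrt(-6) + 690 = I*sqrt(6) + 690 = 690 + I*sqrt(6)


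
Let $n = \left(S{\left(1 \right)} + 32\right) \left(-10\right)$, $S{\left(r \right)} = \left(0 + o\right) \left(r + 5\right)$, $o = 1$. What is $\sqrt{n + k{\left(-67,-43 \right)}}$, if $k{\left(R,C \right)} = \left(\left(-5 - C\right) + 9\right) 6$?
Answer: $7 i \sqrt{2} \approx 9.8995 i$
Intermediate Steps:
$S{\left(r \right)} = 5 + r$ ($S{\left(r \right)} = \left(0 + 1\right) \left(r + 5\right) = 1 \left(5 + r\right) = 5 + r$)
$k{\left(R,C \right)} = 24 - 6 C$ ($k{\left(R,C \right)} = \left(4 - C\right) 6 = 24 - 6 C$)
$n = -380$ ($n = \left(\left(5 + 1\right) + 32\right) \left(-10\right) = \left(6 + 32\right) \left(-10\right) = 38 \left(-10\right) = -380$)
$\sqrt{n + k{\left(-67,-43 \right)}} = \sqrt{-380 + \left(24 - -258\right)} = \sqrt{-380 + \left(24 + 258\right)} = \sqrt{-380 + 282} = \sqrt{-98} = 7 i \sqrt{2}$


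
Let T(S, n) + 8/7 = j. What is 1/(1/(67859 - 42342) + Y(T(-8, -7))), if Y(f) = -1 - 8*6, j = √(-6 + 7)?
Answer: -25517/1250332 ≈ -0.020408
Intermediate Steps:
j = 1 (j = √1 = 1)
T(S, n) = -⅐ (T(S, n) = -8/7 + 1 = -⅐)
Y(f) = -49 (Y(f) = -1 - 48 = -49)
1/(1/(67859 - 42342) + Y(T(-8, -7))) = 1/(1/(67859 - 42342) - 49) = 1/(1/25517 - 49) = 1/(-1250332/25517) = -25517/1250332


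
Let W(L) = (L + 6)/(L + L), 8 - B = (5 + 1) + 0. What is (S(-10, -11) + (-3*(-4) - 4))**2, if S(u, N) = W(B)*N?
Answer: 196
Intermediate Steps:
B = 2 (B = 8 - ((5 + 1) + 0) = 8 - (6 + 0) = 8 - 1*6 = 8 - 6 = 2)
W(L) = (6 + L)/(2*L) (W(L) = (6 + L)/((2*L)) = (6 + L)*(1/(2*L)) = (6 + L)/(2*L))
S(u, N) = 2*N (S(u, N) = ((1/2)*(6 + 2)/2)*N = ((1/2)*(1/2)*8)*N = 2*N)
(S(-10, -11) + (-3*(-4) - 4))**2 = (2*(-11) + (-3*(-4) - 4))**2 = (-22 + (12 - 4))**2 = (-22 + 8)**2 = (-14)**2 = 196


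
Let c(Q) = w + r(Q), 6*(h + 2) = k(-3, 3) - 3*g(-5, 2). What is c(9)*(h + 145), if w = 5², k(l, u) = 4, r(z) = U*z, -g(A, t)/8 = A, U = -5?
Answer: -7420/3 ≈ -2473.3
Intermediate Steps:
g(A, t) = -8*A
r(z) = -5*z
h = -64/3 (h = -2 + (4 - (-24)*(-5))/6 = -2 + (4 - 3*40)/6 = -2 + (4 - 120)/6 = -2 + (⅙)*(-116) = -2 - 58/3 = -64/3 ≈ -21.333)
w = 25
c(Q) = 25 - 5*Q
c(9)*(h + 145) = (25 - 5*9)*(-64/3 + 145) = (25 - 45)*(371/3) = -20*371/3 = -7420/3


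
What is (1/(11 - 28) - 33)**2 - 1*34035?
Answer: -9520271/289 ≈ -32942.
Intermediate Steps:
(1/(11 - 28) - 33)**2 - 1*34035 = (1/(-17) - 33)**2 - 34035 = (-1/17 - 33)**2 - 34035 = (-562/17)**2 - 34035 = 315844/289 - 34035 = -9520271/289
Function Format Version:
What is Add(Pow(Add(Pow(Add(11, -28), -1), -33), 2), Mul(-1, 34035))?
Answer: Rational(-9520271, 289) ≈ -32942.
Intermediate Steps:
Add(Pow(Add(Pow(Add(11, -28), -1), -33), 2), Mul(-1, 34035)) = Add(Pow(Add(Pow(-17, -1), -33), 2), -34035) = Add(Pow(Add(Rational(-1, 17), -33), 2), -34035) = Add(Pow(Rational(-562, 17), 2), -34035) = Add(Rational(315844, 289), -34035) = Rational(-9520271, 289)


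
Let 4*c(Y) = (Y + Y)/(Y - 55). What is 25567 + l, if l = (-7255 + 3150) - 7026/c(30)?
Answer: 33172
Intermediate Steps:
c(Y) = Y/(2*(-55 + Y)) (c(Y) = ((Y + Y)/(Y - 55))/4 = ((2*Y)/(-55 + Y))/4 = (2*Y/(-55 + Y))/4 = Y/(2*(-55 + Y)))
l = 7605 (l = (-7255 + 3150) - 7026/((½)*30/(-55 + 30)) = -4105 - 7026/((½)*30/(-25)) = -4105 - 7026/((½)*30*(-1/25)) = -4105 - 7026/(-⅗) = -4105 - 7026*(-5/3) = -4105 + 11710 = 7605)
25567 + l = 25567 + 7605 = 33172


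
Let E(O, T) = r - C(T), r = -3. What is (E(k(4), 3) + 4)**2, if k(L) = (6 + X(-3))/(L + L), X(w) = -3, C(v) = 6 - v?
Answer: 4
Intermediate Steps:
k(L) = 3/(2*L) (k(L) = (6 - 3)/(L + L) = 3/((2*L)) = 3*(1/(2*L)) = 3/(2*L))
E(O, T) = -9 + T (E(O, T) = -3 - (6 - T) = -3 + (-6 + T) = -9 + T)
(E(k(4), 3) + 4)**2 = ((-9 + 3) + 4)**2 = (-6 + 4)**2 = (-2)**2 = 4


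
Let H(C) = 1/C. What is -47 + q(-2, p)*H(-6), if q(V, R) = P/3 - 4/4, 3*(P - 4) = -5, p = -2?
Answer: -1268/27 ≈ -46.963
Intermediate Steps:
H(C) = 1/C
P = 7/3 (P = 4 + (⅓)*(-5) = 4 - 5/3 = 7/3 ≈ 2.3333)
q(V, R) = -2/9 (q(V, R) = (7/3)/3 - 4/4 = (7/3)*(⅓) - 4*¼ = 7/9 - 1 = -2/9)
-47 + q(-2, p)*H(-6) = -47 - 2/9/(-6) = -47 - 2/9*(-⅙) = -47 + 1/27 = -1268/27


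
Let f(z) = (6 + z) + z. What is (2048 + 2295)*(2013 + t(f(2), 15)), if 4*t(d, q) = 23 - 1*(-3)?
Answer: 17541377/2 ≈ 8.7707e+6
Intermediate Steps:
f(z) = 6 + 2*z
t(d, q) = 13/2 (t(d, q) = (23 - 1*(-3))/4 = (23 + 3)/4 = (¼)*26 = 13/2)
(2048 + 2295)*(2013 + t(f(2), 15)) = (2048 + 2295)*(2013 + 13/2) = 4343*(4039/2) = 17541377/2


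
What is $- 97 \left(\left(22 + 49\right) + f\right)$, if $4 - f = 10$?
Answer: $-6305$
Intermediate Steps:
$f = -6$ ($f = 4 - 10 = -6$)
$- 97 \left(\left(22 + 49\right) + f\right) = - 97 \left(\left(22 + 49\right) - 6\right) = - 97 \left(71 - 6\right) = \left(-97\right) 65 = -6305$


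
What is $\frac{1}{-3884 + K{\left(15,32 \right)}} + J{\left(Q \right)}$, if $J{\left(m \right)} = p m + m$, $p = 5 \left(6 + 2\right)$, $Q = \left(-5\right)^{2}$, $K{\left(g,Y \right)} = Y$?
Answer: $\frac{3948299}{3852} \approx 1025.0$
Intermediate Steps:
$Q = 25$
$p = 40$ ($p = 5 \cdot 8 = 40$)
$J{\left(m \right)} = 41 m$ ($J{\left(m \right)} = 40 m + m = 41 m$)
$\frac{1}{-3884 + K{\left(15,32 \right)}} + J{\left(Q \right)} = \frac{1}{-3884 + 32} + 41 \cdot 25 = \frac{1}{-3852} + 1025 = - \frac{1}{3852} + 1025 = \frac{3948299}{3852}$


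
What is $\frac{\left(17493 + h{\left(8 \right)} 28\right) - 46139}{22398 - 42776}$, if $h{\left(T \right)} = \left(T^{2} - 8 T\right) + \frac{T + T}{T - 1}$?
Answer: $\frac{14291}{10189} \approx 1.4026$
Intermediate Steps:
$h{\left(T \right)} = T^{2} - 8 T + \frac{2 T}{-1 + T}$ ($h{\left(T \right)} = \left(T^{2} - 8 T\right) + \frac{2 T}{-1 + T} = T^{2} - 8 T + \frac{2 T}{-1 + T}$)
$\frac{\left(17493 + h{\left(8 \right)} 28\right) - 46139}{22398 - 42776} = \frac{\left(17493 + \frac{8 \left(10 + 8^{2} - 72\right)}{-1 + 8} \cdot 28\right) - 46139}{22398 - 42776} = \frac{\left(17493 + \frac{8 \left(10 + 64 - 72\right)}{7} \cdot 28\right) - 46139}{-20378} = \left(\left(17493 + 8 \cdot \frac{1}{7} \cdot 2 \cdot 28\right) - 46139\right) \left(- \frac{1}{20378}\right) = \left(\left(17493 + \frac{16}{7} \cdot 28\right) - 46139\right) \left(- \frac{1}{20378}\right) = \left(\left(17493 + 64\right) - 46139\right) \left(- \frac{1}{20378}\right) = \left(17557 - 46139\right) \left(- \frac{1}{20378}\right) = \left(-28582\right) \left(- \frac{1}{20378}\right) = \frac{14291}{10189}$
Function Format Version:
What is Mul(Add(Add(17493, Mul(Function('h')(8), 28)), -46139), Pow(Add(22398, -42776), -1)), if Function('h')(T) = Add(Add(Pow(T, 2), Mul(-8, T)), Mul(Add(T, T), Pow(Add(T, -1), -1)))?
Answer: Rational(14291, 10189) ≈ 1.4026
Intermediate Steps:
Function('h')(T) = Add(Pow(T, 2), Mul(-8, T), Mul(2, T, Pow(Add(-1, T), -1))) (Function('h')(T) = Add(Add(Pow(T, 2), Mul(-8, T)), Mul(Mul(2, T), Pow(Add(-1, T), -1))) = Add(Add(Pow(T, 2), Mul(-8, T)), Mul(2, T, Pow(Add(-1, T), -1))) = Add(Pow(T, 2), Mul(-8, T), Mul(2, T, Pow(Add(-1, T), -1))))
Mul(Add(Add(17493, Mul(Function('h')(8), 28)), -46139), Pow(Add(22398, -42776), -1)) = Mul(Add(Add(17493, Mul(Mul(8, Pow(Add(-1, 8), -1), Add(10, Pow(8, 2), Mul(-9, 8))), 28)), -46139), Pow(Add(22398, -42776), -1)) = Mul(Add(Add(17493, Mul(Mul(8, Pow(7, -1), Add(10, 64, -72)), 28)), -46139), Pow(-20378, -1)) = Mul(Add(Add(17493, Mul(Mul(8, Rational(1, 7), 2), 28)), -46139), Rational(-1, 20378)) = Mul(Add(Add(17493, Mul(Rational(16, 7), 28)), -46139), Rational(-1, 20378)) = Mul(Add(Add(17493, 64), -46139), Rational(-1, 20378)) = Mul(Add(17557, -46139), Rational(-1, 20378)) = Mul(-28582, Rational(-1, 20378)) = Rational(14291, 10189)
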